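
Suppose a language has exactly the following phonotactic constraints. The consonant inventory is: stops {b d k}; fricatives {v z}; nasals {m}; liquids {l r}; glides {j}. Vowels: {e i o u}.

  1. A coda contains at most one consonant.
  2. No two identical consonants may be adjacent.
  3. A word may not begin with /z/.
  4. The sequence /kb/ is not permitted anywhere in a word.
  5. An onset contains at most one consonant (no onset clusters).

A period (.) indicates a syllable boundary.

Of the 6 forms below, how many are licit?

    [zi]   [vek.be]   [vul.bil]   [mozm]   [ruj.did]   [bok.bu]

2

[zi] — violates constraint 3: word begins with /z/ → illicit
[vek.be] — violates constraint 4: contains banned sequence /kb/ → illicit
[vul.bil] — σ1 onset /v/, coda /l/ ok; σ2 onset /b/, coda /l/ ok → licit
[mozm] — violates constraint 1: syllable 1 coda /zm/ has 2 consonants (> 1) → illicit
[ruj.did] — σ1 onset /r/, coda /j/ ok; σ2 onset /d/, coda /d/ ok → licit
[bok.bu] — violates constraint 4: contains banned sequence /kb/ → illicit
Licit: [vul.bil], [ruj.did] → 2.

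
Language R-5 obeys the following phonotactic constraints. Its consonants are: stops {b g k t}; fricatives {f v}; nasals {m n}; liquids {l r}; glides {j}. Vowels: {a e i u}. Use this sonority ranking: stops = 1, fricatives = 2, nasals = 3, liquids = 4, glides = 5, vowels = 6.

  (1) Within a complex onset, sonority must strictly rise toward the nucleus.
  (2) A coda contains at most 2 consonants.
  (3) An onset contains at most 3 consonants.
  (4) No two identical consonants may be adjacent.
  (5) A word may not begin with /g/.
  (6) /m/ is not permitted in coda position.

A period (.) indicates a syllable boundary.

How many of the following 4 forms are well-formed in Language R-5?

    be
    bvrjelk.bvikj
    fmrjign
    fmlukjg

be — σ1 onset /b/, coda /∅/ ok → well-formed
bvrjelk.bvikj — violates constraint 3: syllable 1 onset /bvrj/ has 4 consonants (> 3) → ill-formed
fmrjign — violates constraint 3: syllable 1 onset /fmrj/ has 4 consonants (> 3) → ill-formed
fmlukjg — violates constraint 2: syllable 1 coda /kjg/ has 3 consonants (> 2) → ill-formed
Well-formed: be → 1.

1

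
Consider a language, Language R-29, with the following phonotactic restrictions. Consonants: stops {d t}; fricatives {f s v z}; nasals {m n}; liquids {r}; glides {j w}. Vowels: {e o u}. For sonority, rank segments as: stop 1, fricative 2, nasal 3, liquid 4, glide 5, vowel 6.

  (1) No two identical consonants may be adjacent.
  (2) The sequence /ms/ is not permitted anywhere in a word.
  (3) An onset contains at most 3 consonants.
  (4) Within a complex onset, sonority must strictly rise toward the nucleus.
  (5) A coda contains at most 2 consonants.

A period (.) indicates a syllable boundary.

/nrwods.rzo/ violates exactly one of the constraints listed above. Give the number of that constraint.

/nrwods.rzo/: syllable 2 onset /rz/: /r/ (liquid, 4) → /z/ (fricative, 2) does not rise.
This is a violation of constraint 4: "Within a complex onset, sonority must strictly rise toward the nucleus."
The remaining constraints (1, 2, 3, 5) are satisfied.

4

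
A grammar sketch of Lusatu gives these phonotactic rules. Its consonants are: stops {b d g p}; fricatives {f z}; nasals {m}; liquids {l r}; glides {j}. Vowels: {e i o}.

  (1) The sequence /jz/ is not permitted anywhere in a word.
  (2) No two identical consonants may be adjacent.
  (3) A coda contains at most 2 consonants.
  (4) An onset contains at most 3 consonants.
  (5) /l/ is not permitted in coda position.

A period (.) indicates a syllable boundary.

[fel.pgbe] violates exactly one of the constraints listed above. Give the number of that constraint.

[fel.pgbe]: syllable 1 coda contains /l/.
This is a violation of constraint 5: "/l/ is not permitted in coda position."
The remaining constraints (1, 2, 3, 4) are satisfied.

5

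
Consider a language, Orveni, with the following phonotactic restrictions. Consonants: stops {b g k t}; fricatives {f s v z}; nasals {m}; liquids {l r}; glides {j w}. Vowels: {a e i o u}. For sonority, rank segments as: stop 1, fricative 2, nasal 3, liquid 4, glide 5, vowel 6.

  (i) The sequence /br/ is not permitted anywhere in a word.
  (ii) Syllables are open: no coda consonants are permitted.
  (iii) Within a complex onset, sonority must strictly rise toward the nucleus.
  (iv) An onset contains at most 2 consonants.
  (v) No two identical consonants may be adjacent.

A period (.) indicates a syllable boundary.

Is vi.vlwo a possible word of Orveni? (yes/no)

no

vi.vlwo — violates constraint (iv): syllable 2 onset /vlw/ has 3 consonants (> 2) → not permitted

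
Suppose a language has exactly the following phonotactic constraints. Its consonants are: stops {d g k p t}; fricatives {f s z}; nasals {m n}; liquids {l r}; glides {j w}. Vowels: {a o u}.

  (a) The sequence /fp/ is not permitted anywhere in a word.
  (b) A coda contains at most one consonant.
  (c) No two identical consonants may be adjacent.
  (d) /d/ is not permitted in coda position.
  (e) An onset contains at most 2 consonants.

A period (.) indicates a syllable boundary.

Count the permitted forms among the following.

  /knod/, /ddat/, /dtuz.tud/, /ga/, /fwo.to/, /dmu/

/knod/ — violates constraint (d): syllable 1 coda contains /d/ → not permitted
/ddat/ — violates constraint (c): adjacent identical consonants /dd/ → not permitted
/dtuz.tud/ — violates constraint (d): syllable 2 coda contains /d/ → not permitted
/ga/ — σ1 onset /g/, coda /∅/ ok → permitted
/fwo.to/ — σ1 onset /fw/ (2C), coda /∅/ ok; σ2 onset /t/, coda /∅/ ok → permitted
/dmu/ — σ1 onset /dm/ (2C), coda /∅/ ok → permitted
Permitted: /ga/, /fwo.to/, /dmu/ → 3.

3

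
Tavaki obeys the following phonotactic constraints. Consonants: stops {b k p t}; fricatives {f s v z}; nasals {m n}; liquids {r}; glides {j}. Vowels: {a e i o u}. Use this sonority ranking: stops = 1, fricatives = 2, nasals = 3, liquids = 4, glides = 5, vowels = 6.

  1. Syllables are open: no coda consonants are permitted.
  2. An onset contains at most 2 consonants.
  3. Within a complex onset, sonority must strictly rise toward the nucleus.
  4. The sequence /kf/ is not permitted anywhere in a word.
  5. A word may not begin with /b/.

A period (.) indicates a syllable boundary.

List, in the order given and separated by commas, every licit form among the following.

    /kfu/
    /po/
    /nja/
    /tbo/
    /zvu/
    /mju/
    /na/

/po/, /nja/, /mju/, /na/

/kfu/ — violates constraint 4: contains banned sequence /kf/ → illicit
/po/ — σ1 onset /p/, coda /∅/ ok → licit
/nja/ — σ1 onset /nj/ (3→5 rises), coda /∅/ ok → licit
/tbo/ — violates constraint 3: syllable 1 onset /tb/: /t/ (stop, 1) → /b/ (stop, 1) does not rise → illicit
/zvu/ — violates constraint 3: syllable 1 onset /zv/: /z/ (fricative, 2) → /v/ (fricative, 2) does not rise → illicit
/mju/ — σ1 onset /mj/ (3→5 rises), coda /∅/ ok → licit
/na/ — σ1 onset /n/, coda /∅/ ok → licit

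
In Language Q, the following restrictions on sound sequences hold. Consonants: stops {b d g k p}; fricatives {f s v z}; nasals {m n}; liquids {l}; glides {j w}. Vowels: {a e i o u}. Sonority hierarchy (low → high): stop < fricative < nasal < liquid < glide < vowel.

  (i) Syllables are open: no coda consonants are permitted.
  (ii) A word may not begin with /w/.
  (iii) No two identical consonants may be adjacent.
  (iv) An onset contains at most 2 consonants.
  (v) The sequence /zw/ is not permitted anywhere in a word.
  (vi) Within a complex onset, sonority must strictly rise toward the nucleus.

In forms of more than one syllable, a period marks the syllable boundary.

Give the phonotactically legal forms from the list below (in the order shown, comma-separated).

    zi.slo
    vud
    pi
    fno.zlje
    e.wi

zi.slo, pi, e.wi

zi.slo — σ1 onset /z/, coda /∅/ ok; σ2 onset /sl/ (2→4 rises), coda /∅/ ok → phonotactically legal
vud — violates constraint (i): syllable 1 coda /d/ has 1 consonant (> 0) → phonotactically illegal
pi — σ1 onset /p/, coda /∅/ ok → phonotactically legal
fno.zlje — violates constraint (iv): syllable 2 onset /zlj/ has 3 consonants (> 2) → phonotactically illegal
e.wi — σ1 onset /∅/, coda /∅/ ok; σ2 onset /w/, coda /∅/ ok → phonotactically legal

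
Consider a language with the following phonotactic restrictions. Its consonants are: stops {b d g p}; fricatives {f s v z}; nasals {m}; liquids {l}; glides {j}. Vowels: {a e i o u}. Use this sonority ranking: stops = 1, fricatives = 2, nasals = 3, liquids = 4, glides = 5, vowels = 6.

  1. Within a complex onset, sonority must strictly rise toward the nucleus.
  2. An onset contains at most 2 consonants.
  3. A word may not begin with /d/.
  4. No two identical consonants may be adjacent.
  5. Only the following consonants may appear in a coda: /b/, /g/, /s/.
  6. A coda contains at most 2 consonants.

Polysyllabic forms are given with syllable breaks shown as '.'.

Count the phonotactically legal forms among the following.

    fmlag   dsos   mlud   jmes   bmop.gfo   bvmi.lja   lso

0

fmlag — violates constraint 2: syllable 1 onset /fml/ has 3 consonants (> 2) → phonotactically illegal
dsos — violates constraint 3: word begins with /d/ → phonotactically illegal
mlud — violates constraint 5: syllable 1 coda contains /d/, which is not a licensed coda consonant → phonotactically illegal
jmes — violates constraint 1: syllable 1 onset /jm/: /j/ (glide, 5) → /m/ (nasal, 3) does not rise → phonotactically illegal
bmop.gfo — violates constraint 5: syllable 1 coda contains /p/, which is not a licensed coda consonant → phonotactically illegal
bvmi.lja — violates constraint 2: syllable 1 onset /bvm/ has 3 consonants (> 2) → phonotactically illegal
lso — violates constraint 1: syllable 1 onset /ls/: /l/ (liquid, 4) → /s/ (fricative, 2) does not rise → phonotactically illegal
No form is phonotactically legal → 0.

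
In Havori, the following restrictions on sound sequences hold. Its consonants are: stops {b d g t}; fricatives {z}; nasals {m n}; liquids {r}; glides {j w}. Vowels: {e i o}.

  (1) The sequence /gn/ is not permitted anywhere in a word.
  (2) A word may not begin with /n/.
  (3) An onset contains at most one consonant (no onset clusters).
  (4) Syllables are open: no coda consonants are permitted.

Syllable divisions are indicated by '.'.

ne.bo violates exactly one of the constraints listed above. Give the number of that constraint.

2

ne.bo: word begins with /n/.
This is a violation of constraint 2: "A word may not begin with /n/."
The remaining constraints (1, 3, 4) are satisfied.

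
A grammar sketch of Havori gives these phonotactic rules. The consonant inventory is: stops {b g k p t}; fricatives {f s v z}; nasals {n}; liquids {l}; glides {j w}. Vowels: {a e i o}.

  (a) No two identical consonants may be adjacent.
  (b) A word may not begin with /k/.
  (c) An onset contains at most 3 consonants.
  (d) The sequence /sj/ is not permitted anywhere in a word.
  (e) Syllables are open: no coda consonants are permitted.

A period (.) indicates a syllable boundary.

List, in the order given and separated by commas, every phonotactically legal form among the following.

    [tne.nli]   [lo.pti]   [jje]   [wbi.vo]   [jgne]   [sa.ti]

[tne.nli] — σ1 onset /tn/ (2C), coda /∅/ ok; σ2 onset /nl/ (2C), coda /∅/ ok → phonotactically legal
[lo.pti] — σ1 onset /l/, coda /∅/ ok; σ2 onset /pt/ (2C), coda /∅/ ok → phonotactically legal
[jje] — violates constraint (a): adjacent identical consonants /jj/ → phonotactically illegal
[wbi.vo] — σ1 onset /wb/ (2C), coda /∅/ ok; σ2 onset /v/, coda /∅/ ok → phonotactically legal
[jgne] — σ1 onset /jgn/ (3C), coda /∅/ ok → phonotactically legal
[sa.ti] — σ1 onset /s/, coda /∅/ ok; σ2 onset /t/, coda /∅/ ok → phonotactically legal

[tne.nli], [lo.pti], [wbi.vo], [jgne], [sa.ti]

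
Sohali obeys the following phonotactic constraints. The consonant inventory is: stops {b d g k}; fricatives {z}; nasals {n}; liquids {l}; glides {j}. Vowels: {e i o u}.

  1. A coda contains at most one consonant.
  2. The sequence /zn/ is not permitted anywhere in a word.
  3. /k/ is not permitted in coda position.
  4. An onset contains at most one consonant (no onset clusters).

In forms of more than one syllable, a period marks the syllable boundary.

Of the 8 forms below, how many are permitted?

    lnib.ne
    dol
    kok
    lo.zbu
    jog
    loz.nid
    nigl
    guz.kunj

lnib.ne — violates constraint 4: syllable 1 onset /ln/ has 2 consonants (> 1) → not permitted
dol — σ1 onset /d/, coda /l/ ok → permitted
kok — violates constraint 3: syllable 1 coda contains /k/ → not permitted
lo.zbu — violates constraint 4: syllable 2 onset /zb/ has 2 consonants (> 1) → not permitted
jog — σ1 onset /j/, coda /g/ ok → permitted
loz.nid — violates constraint 2: contains banned sequence /zn/ → not permitted
nigl — violates constraint 1: syllable 1 coda /gl/ has 2 consonants (> 1) → not permitted
guz.kunj — violates constraint 1: syllable 2 coda /nj/ has 2 consonants (> 1) → not permitted
Permitted: dol, jog → 2.

2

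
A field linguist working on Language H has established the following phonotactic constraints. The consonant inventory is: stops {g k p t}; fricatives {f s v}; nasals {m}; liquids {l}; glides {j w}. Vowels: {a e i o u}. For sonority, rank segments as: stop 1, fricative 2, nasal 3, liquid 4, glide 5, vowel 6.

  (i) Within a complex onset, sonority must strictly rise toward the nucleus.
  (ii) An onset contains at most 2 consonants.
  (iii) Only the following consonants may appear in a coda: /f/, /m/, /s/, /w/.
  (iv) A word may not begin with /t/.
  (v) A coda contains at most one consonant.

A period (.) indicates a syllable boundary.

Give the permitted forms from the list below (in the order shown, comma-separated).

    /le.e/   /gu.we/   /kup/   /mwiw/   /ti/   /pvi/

/le.e/ — σ1 onset /l/, coda /∅/ ok; σ2 onset /∅/, coda /∅/ ok → permitted
/gu.we/ — σ1 onset /g/, coda /∅/ ok; σ2 onset /w/, coda /∅/ ok → permitted
/kup/ — violates constraint (iii): syllable 1 coda contains /p/, which is not a licensed coda consonant → not permitted
/mwiw/ — σ1 onset /mw/ (3→5 rises), coda /w/ ok → permitted
/ti/ — violates constraint (iv): word begins with /t/ → not permitted
/pvi/ — σ1 onset /pv/ (1→2 rises), coda /∅/ ok → permitted

/le.e/, /gu.we/, /mwiw/, /pvi/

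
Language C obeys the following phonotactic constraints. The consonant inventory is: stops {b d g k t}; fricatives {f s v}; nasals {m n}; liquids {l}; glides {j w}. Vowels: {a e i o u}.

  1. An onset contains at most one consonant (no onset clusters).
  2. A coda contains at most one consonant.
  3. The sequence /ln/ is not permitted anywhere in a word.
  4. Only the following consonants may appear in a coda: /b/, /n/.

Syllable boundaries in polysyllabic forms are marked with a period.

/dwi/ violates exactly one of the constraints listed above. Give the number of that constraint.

1

/dwi/: syllable 1 onset /dw/ has 2 consonants (> 1).
This is a violation of constraint 1: "An onset contains at most one consonant (no onset clusters)."
The remaining constraints (2, 3, 4) are satisfied.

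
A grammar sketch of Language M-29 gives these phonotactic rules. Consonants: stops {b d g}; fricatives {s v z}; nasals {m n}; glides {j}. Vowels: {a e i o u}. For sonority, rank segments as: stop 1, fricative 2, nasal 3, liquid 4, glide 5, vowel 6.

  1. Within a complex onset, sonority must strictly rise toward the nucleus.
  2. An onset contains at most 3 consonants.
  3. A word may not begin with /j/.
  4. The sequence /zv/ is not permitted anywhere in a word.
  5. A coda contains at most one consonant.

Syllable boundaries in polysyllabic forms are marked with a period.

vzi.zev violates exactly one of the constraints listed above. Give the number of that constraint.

1

vzi.zev: syllable 1 onset /vz/: /v/ (fricative, 2) → /z/ (fricative, 2) does not rise.
This is a violation of constraint 1: "Within a complex onset, sonority must strictly rise toward the nucleus."
The remaining constraints (2, 3, 4, 5) are satisfied.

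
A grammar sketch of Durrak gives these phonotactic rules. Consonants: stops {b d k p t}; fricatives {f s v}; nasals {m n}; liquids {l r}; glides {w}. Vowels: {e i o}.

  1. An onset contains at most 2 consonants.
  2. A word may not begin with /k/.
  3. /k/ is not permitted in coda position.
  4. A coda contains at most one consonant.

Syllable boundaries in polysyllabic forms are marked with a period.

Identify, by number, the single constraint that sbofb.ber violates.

sbofb.ber: syllable 1 coda /fb/ has 2 consonants (> 1).
This is a violation of constraint 4: "A coda contains at most one consonant."
The remaining constraints (1, 2, 3) are satisfied.

4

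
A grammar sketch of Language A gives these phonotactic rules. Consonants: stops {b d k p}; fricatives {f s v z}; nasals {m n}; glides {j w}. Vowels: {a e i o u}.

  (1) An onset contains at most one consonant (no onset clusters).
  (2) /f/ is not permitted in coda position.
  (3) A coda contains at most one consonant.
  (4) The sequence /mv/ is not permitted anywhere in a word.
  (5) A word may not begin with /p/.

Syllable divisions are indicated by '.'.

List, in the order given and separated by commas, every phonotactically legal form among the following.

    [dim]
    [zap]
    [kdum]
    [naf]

[dim] — σ1 onset /d/, coda /m/ ok → phonotactically legal
[zap] — σ1 onset /z/, coda /p/ ok → phonotactically legal
[kdum] — violates constraint 1: syllable 1 onset /kd/ has 2 consonants (> 1) → phonotactically illegal
[naf] — violates constraint 2: syllable 1 coda contains /f/ → phonotactically illegal

[dim], [zap]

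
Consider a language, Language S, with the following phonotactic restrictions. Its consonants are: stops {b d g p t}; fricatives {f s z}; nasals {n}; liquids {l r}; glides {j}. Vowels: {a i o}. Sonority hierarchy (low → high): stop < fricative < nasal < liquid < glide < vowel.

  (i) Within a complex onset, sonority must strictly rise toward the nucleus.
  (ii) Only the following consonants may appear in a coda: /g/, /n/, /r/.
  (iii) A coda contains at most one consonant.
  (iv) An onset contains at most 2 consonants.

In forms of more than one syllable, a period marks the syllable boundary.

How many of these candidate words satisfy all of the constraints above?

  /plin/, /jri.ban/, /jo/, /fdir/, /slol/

/plin/ — σ1 onset /pl/ (1→4 rises), coda /n/ ok → licit
/jri.ban/ — violates constraint (i): syllable 1 onset /jr/: /j/ (glide, 5) → /r/ (liquid, 4) does not rise → illicit
/jo/ — σ1 onset /j/, coda /∅/ ok → licit
/fdir/ — violates constraint (i): syllable 1 onset /fd/: /f/ (fricative, 2) → /d/ (stop, 1) does not rise → illicit
/slol/ — violates constraint (ii): syllable 1 coda contains /l/, which is not a licensed coda consonant → illicit
Licit: /plin/, /jo/ → 2.

2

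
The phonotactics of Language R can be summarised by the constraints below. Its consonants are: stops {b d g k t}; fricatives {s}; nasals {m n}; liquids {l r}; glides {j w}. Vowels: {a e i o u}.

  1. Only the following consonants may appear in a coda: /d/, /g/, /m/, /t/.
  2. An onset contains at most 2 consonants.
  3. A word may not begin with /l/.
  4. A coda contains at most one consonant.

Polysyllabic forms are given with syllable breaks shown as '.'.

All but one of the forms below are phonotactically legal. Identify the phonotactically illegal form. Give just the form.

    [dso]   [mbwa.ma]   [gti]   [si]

[dso] — σ1 onset /ds/ (2C), coda /∅/ ok → phonotactically legal
[mbwa.ma] — violates constraint 2: syllable 1 onset /mbw/ has 3 consonants (> 2) → phonotactically illegal
[gti] — σ1 onset /gt/ (2C), coda /∅/ ok → phonotactically legal
[si] — σ1 onset /s/, coda /∅/ ok → phonotactically legal

[mbwa.ma]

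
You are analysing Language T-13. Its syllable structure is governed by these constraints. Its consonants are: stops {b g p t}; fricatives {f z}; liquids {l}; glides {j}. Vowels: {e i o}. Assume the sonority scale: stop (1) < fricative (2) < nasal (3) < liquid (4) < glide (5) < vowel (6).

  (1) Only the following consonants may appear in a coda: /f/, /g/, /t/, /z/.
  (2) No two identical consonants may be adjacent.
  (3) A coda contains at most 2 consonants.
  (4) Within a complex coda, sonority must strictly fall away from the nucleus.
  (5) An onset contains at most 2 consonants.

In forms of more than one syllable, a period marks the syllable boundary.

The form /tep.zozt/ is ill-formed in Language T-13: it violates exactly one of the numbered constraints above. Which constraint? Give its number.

/tep.zozt/: syllable 1 coda contains /p/, which is not a licensed coda consonant.
This is a violation of constraint 1: "Only the following consonants may appear in a coda: /f/, /g/, /t/, /z/."
The remaining constraints (2, 3, 4, 5) are satisfied.

1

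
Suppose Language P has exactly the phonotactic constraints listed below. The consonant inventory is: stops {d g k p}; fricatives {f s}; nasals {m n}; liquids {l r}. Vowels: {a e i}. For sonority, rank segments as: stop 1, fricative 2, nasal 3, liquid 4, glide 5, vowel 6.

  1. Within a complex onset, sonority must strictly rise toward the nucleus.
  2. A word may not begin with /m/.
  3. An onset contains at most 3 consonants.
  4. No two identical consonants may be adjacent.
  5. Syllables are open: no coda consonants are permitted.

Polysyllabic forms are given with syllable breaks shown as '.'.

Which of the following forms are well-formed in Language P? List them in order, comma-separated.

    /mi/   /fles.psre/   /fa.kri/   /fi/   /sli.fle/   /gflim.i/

/mi/ — violates constraint 2: word begins with /m/ → ill-formed
/fles.psre/ — violates constraint 5: syllable 1 coda /s/ has 1 consonant (> 0) → ill-formed
/fa.kri/ — σ1 onset /f/, coda /∅/ ok; σ2 onset /kr/ (1→4 rises), coda /∅/ ok → well-formed
/fi/ — σ1 onset /f/, coda /∅/ ok → well-formed
/sli.fle/ — σ1 onset /sl/ (2→4 rises), coda /∅/ ok; σ2 onset /fl/ (2→4 rises), coda /∅/ ok → well-formed
/gflim.i/ — violates constraint 5: syllable 1 coda /m/ has 1 consonant (> 0) → ill-formed

/fa.kri/, /fi/, /sli.fle/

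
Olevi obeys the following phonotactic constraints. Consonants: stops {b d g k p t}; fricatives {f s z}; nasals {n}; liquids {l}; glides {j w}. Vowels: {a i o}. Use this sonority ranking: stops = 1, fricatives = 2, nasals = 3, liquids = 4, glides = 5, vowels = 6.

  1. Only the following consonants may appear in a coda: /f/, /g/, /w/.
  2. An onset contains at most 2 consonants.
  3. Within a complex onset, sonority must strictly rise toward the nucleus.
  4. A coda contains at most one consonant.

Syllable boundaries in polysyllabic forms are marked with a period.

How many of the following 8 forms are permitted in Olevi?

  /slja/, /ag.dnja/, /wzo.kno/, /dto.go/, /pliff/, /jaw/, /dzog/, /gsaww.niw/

2

/slja/ — violates constraint 2: syllable 1 onset /slj/ has 3 consonants (> 2) → not permitted
/ag.dnja/ — violates constraint 2: syllable 2 onset /dnj/ has 3 consonants (> 2) → not permitted
/wzo.kno/ — violates constraint 3: syllable 1 onset /wz/: /w/ (glide, 5) → /z/ (fricative, 2) does not rise → not permitted
/dto.go/ — violates constraint 3: syllable 1 onset /dt/: /d/ (stop, 1) → /t/ (stop, 1) does not rise → not permitted
/pliff/ — violates constraint 4: syllable 1 coda /ff/ has 2 consonants (> 1) → not permitted
/jaw/ — σ1 onset /j/, coda /w/ ok → permitted
/dzog/ — σ1 onset /dz/ (1→2 rises), coda /g/ ok → permitted
/gsaww.niw/ — violates constraint 4: syllable 1 coda /ww/ has 2 consonants (> 1) → not permitted
Permitted: /jaw/, /dzog/ → 2.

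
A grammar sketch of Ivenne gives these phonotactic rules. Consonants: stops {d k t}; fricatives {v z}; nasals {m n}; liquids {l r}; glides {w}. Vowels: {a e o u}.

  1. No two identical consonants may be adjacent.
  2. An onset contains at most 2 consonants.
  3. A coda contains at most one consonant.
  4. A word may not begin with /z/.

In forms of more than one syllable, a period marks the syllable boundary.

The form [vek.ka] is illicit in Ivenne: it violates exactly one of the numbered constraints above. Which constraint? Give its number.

1

[vek.ka]: adjacent identical consonants /kk/.
This is a violation of constraint 1: "No two identical consonants may be adjacent."
The remaining constraints (2, 3, 4) are satisfied.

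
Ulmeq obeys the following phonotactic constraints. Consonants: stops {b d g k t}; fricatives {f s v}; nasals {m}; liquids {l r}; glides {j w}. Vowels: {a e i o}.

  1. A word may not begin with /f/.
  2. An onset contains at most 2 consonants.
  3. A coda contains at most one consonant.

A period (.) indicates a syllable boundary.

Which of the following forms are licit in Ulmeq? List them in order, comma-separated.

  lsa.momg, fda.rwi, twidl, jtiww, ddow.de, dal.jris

lsa.momg — violates constraint 3: syllable 2 coda /mg/ has 2 consonants (> 1) → illicit
fda.rwi — violates constraint 1: word begins with /f/ → illicit
twidl — violates constraint 3: syllable 1 coda /dl/ has 2 consonants (> 1) → illicit
jtiww — violates constraint 3: syllable 1 coda /ww/ has 2 consonants (> 1) → illicit
ddow.de — σ1 onset /dd/ (2C), coda /w/ ok; σ2 onset /d/, coda /∅/ ok → licit
dal.jris — σ1 onset /d/, coda /l/ ok; σ2 onset /jr/ (2C), coda /s/ ok → licit

ddow.de, dal.jris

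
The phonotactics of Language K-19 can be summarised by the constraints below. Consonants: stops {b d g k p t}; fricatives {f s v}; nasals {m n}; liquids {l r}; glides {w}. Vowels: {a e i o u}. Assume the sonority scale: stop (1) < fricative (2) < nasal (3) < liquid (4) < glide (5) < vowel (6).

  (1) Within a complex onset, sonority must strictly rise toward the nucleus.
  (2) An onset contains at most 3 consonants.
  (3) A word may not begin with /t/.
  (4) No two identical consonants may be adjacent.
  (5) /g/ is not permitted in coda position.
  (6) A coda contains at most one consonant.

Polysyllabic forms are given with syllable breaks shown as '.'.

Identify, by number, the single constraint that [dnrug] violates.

[dnrug]: syllable 1 coda contains /g/.
This is a violation of constraint 5: "/g/ is not permitted in coda position."
The remaining constraints (1, 2, 3, 4, 6) are satisfied.

5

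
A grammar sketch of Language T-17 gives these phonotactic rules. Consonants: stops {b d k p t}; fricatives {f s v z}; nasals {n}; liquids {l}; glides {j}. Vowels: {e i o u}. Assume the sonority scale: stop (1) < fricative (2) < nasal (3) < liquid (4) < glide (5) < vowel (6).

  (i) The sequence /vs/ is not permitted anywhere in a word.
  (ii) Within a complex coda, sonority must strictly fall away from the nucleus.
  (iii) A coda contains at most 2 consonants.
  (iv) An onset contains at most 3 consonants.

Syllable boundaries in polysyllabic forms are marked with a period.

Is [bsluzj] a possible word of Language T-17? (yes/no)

no

[bsluzj] — violates constraint (ii): syllable 1 coda /zj/: /z/ (fricative, 2) → /j/ (glide, 5) does not fall → not permitted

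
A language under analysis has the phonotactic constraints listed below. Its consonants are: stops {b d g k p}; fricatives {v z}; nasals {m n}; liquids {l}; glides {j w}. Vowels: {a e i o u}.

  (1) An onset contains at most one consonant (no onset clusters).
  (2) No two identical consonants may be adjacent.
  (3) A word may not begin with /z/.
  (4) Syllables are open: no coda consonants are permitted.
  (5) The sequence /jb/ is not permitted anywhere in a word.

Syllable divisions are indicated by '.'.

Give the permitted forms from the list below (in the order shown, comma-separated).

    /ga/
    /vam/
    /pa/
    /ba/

/ga/ — σ1 onset /g/, coda /∅/ ok → permitted
/vam/ — violates constraint 4: syllable 1 coda /m/ has 1 consonant (> 0) → not permitted
/pa/ — σ1 onset /p/, coda /∅/ ok → permitted
/ba/ — σ1 onset /b/, coda /∅/ ok → permitted

/ga/, /pa/, /ba/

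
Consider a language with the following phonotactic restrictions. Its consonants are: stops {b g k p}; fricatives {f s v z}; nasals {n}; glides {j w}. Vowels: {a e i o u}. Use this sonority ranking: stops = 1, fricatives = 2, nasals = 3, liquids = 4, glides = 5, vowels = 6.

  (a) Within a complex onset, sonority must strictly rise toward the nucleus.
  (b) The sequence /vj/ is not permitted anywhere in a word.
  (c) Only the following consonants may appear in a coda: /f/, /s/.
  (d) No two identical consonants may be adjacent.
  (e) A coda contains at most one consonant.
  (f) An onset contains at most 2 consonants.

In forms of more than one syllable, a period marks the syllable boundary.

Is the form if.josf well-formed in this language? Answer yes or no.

if.josf — violates constraint (e): syllable 2 coda /sf/ has 2 consonants (> 1) → ill-formed

no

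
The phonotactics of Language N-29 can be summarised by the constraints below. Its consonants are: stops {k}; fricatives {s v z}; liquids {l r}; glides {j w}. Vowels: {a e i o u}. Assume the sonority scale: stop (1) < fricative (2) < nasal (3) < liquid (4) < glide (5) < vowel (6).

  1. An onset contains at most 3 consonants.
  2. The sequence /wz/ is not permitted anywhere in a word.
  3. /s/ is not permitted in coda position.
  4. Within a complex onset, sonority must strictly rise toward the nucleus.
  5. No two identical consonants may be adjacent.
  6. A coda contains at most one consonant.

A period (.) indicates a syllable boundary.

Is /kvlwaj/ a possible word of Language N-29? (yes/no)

no

/kvlwaj/ — violates constraint 1: syllable 1 onset /kvlw/ has 4 consonants (> 3) → illicit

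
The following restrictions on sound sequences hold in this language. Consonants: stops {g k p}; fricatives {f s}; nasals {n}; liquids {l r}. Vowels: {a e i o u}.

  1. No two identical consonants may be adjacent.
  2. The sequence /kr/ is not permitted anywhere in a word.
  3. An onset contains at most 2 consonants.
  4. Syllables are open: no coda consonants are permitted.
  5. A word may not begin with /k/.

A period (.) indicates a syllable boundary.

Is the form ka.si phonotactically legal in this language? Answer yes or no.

ka.si — violates constraint 5: word begins with /k/ → phonotactically illegal

no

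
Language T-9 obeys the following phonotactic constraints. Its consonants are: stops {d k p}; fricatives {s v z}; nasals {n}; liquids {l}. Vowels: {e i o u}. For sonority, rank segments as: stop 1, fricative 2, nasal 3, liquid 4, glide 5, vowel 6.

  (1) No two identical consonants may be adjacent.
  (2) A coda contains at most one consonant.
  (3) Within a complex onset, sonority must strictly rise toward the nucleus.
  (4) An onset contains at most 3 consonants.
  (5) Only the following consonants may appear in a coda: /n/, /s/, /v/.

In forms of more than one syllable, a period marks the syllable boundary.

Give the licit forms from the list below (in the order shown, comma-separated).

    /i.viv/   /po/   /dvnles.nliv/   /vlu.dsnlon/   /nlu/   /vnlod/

/i.viv/ — σ1 onset /∅/, coda /∅/ ok; σ2 onset /v/, coda /v/ ok → licit
/po/ — σ1 onset /p/, coda /∅/ ok → licit
/dvnles.nliv/ — violates constraint 4: syllable 1 onset /dvnl/ has 4 consonants (> 3) → illicit
/vlu.dsnlon/ — violates constraint 4: syllable 2 onset /dsnl/ has 4 consonants (> 3) → illicit
/nlu/ — σ1 onset /nl/ (3→4 rises), coda /∅/ ok → licit
/vnlod/ — violates constraint 5: syllable 1 coda contains /d/, which is not a licensed coda consonant → illicit

/i.viv/, /po/, /nlu/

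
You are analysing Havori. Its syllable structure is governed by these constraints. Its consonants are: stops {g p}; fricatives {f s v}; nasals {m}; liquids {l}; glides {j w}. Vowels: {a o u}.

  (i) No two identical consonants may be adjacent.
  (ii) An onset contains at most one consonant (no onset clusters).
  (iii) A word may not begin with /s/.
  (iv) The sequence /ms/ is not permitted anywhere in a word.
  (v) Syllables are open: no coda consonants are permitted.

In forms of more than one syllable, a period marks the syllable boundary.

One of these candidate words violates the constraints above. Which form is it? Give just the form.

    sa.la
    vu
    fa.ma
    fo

sa.la — violates constraint (iii): word begins with /s/ → not permitted
vu — σ1 onset /v/, coda /∅/ ok → permitted
fa.ma — σ1 onset /f/, coda /∅/ ok; σ2 onset /m/, coda /∅/ ok → permitted
fo — σ1 onset /f/, coda /∅/ ok → permitted

sa.la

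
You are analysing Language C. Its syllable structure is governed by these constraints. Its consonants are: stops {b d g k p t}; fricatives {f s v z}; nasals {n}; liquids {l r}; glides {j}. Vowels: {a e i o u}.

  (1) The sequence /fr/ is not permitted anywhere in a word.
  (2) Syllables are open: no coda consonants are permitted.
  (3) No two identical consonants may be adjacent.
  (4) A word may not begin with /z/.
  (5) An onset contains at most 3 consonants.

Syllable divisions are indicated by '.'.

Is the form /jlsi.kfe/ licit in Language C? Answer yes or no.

/jlsi.kfe/ — σ1 onset /jls/ (3C), coda /∅/ ok; σ2 onset /kf/ (2C), coda /∅/ ok → licit

yes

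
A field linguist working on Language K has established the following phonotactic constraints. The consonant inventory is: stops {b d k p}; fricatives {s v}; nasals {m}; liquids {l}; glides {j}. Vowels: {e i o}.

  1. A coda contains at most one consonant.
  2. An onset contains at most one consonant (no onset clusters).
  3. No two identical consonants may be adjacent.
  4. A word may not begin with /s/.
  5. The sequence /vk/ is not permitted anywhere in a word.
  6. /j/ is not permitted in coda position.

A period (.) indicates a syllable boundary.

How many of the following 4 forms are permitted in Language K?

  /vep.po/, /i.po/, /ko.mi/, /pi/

3

/vep.po/ — violates constraint 3: adjacent identical consonants /pp/ → not permitted
/i.po/ — σ1 onset /∅/, coda /∅/ ok; σ2 onset /p/, coda /∅/ ok → permitted
/ko.mi/ — σ1 onset /k/, coda /∅/ ok; σ2 onset /m/, coda /∅/ ok → permitted
/pi/ — σ1 onset /p/, coda /∅/ ok → permitted
Permitted: /i.po/, /ko.mi/, /pi/ → 3.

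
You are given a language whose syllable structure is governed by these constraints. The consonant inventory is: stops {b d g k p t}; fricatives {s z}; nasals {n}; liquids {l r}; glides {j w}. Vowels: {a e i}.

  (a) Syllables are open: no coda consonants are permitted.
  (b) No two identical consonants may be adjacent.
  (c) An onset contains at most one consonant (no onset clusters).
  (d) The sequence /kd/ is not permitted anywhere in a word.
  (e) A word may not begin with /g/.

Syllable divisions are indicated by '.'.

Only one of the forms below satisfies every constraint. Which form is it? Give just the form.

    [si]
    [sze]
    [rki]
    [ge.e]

[si] — σ1 onset /s/, coda /∅/ ok → phonotactically legal
[sze] — violates constraint (c): syllable 1 onset /sz/ has 2 consonants (> 1) → phonotactically illegal
[rki] — violates constraint (c): syllable 1 onset /rk/ has 2 consonants (> 1) → phonotactically illegal
[ge.e] — violates constraint (e): word begins with /g/ → phonotactically illegal

[si]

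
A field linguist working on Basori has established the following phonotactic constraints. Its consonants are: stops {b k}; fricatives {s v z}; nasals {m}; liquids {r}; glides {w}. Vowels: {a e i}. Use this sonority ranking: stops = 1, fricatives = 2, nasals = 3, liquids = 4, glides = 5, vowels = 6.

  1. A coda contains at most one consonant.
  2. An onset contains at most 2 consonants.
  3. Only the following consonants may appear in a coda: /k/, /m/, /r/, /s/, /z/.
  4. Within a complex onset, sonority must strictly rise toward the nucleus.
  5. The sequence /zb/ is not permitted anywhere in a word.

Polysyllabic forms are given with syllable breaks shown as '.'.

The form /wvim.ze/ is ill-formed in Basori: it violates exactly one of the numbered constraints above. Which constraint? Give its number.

4

/wvim.ze/: syllable 1 onset /wv/: /w/ (glide, 5) → /v/ (fricative, 2) does not rise.
This is a violation of constraint 4: "Within a complex onset, sonority must strictly rise toward the nucleus."
The remaining constraints (1, 2, 3, 5) are satisfied.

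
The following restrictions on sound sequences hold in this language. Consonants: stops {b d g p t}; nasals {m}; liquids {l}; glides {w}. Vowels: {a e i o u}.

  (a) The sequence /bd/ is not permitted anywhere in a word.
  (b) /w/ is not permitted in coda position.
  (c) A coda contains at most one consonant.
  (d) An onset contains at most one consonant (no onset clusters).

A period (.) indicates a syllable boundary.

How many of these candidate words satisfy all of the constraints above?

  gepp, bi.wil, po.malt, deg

2

gepp — violates constraint (c): syllable 1 coda /pp/ has 2 consonants (> 1) → illicit
bi.wil — σ1 onset /b/, coda /∅/ ok; σ2 onset /w/, coda /l/ ok → licit
po.malt — violates constraint (c): syllable 2 coda /lt/ has 2 consonants (> 1) → illicit
deg — σ1 onset /d/, coda /g/ ok → licit
Licit: bi.wil, deg → 2.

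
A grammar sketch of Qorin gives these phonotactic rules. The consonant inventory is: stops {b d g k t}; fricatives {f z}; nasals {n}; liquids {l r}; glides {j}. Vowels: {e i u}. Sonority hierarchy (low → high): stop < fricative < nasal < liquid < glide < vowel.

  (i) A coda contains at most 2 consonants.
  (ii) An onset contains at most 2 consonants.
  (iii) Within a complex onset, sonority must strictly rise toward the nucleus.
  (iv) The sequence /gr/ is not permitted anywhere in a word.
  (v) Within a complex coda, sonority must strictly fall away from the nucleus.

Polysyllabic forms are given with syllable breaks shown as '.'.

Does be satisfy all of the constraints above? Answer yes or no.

yes

be — σ1 onset /b/, coda /∅/ ok → well-formed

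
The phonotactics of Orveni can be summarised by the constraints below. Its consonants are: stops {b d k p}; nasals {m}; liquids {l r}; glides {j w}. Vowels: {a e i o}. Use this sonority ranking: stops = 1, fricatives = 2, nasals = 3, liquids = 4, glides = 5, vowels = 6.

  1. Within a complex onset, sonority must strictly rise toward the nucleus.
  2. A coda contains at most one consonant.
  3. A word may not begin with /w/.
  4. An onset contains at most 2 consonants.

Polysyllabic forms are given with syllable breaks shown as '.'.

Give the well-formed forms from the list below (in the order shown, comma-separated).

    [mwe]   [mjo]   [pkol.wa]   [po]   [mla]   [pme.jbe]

[mwe] — σ1 onset /mw/ (3→5 rises), coda /∅/ ok → well-formed
[mjo] — σ1 onset /mj/ (3→5 rises), coda /∅/ ok → well-formed
[pkol.wa] — violates constraint 1: syllable 1 onset /pk/: /p/ (stop, 1) → /k/ (stop, 1) does not rise → ill-formed
[po] — σ1 onset /p/, coda /∅/ ok → well-formed
[mla] — σ1 onset /ml/ (3→4 rises), coda /∅/ ok → well-formed
[pme.jbe] — violates constraint 1: syllable 2 onset /jb/: /j/ (glide, 5) → /b/ (stop, 1) does not rise → ill-formed

[mwe], [mjo], [po], [mla]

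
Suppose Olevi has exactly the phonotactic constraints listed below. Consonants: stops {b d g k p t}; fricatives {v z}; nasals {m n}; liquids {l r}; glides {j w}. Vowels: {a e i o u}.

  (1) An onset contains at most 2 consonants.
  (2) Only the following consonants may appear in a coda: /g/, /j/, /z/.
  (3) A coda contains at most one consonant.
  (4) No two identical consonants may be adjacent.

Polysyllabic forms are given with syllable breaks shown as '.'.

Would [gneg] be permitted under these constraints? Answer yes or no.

yes

[gneg] — σ1 onset /gn/ (2C), coda /g/ ok → permitted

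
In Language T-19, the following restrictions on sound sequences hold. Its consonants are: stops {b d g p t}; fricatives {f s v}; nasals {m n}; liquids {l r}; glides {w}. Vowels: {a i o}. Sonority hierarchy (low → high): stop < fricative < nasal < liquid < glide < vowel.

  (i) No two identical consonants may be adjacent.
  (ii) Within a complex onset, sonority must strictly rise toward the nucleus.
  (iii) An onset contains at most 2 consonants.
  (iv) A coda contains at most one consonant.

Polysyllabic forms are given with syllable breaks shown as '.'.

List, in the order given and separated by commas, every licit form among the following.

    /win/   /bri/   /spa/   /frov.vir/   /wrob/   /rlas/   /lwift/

/win/ — σ1 onset /w/, coda /n/ ok → licit
/bri/ — σ1 onset /br/ (1→4 rises), coda /∅/ ok → licit
/spa/ — violates constraint (ii): syllable 1 onset /sp/: /s/ (fricative, 2) → /p/ (stop, 1) does not rise → illicit
/frov.vir/ — violates constraint (i): adjacent identical consonants /vv/ → illicit
/wrob/ — violates constraint (ii): syllable 1 onset /wr/: /w/ (glide, 5) → /r/ (liquid, 4) does not rise → illicit
/rlas/ — violates constraint (ii): syllable 1 onset /rl/: /r/ (liquid, 4) → /l/ (liquid, 4) does not rise → illicit
/lwift/ — violates constraint (iv): syllable 1 coda /ft/ has 2 consonants (> 1) → illicit

/win/, /bri/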